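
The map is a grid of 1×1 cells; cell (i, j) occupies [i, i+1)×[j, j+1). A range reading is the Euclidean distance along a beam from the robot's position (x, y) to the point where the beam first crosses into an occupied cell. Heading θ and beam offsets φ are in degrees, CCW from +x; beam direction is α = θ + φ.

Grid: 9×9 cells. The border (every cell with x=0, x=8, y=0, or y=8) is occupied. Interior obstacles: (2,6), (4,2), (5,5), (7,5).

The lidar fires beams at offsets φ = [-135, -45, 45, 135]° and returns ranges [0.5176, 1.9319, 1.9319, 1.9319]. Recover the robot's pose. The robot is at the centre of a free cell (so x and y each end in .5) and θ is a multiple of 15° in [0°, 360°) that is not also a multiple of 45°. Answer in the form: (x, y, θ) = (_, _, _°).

(x, y, θ) = (4.5, 7.5, 240°)

Candidates: 45 free-cell centres × 16 headings = 720 poses. Raycast each; keep the one whose scan matches to 4 dp.
  (3.5, 4.5, 30°): beam 1 = 3.6235 ≠ 0.5176 ✗
  (5.5, 7.5, 30°): beam 1 = 1.5529 ≠ 0.5176 ✗
  (1.5, 4.5, 255°): beam 1 = 1.0000 ≠ 0.5176 ✗
  …
  (4.5, 7.5, 240°): r_1=0.5176, r_2=1.9319, r_3=1.9319, r_4=1.9319 — all match ✓
Unique over the lattice → pose = (4.5, 7.5, 240°).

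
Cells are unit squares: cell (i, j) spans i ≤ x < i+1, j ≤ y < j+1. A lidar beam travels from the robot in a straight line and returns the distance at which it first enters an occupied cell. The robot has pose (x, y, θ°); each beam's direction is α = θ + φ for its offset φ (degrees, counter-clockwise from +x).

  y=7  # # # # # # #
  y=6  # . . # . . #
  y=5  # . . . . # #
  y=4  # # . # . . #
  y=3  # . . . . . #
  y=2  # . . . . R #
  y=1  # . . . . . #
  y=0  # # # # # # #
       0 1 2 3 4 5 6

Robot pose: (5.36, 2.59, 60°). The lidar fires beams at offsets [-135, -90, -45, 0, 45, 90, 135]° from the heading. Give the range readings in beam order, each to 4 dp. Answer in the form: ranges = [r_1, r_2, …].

ranges = [1.6461, 0.7390, 0.6626, 1.2800, 4.5656, 3.8798, 4.5138]

beam 1: φ=-135°, α=285°
  cosα=0.2588 sinα=-0.9659 | (5,2) | tMaxX 2.4728 tMaxY 0.6108 | tΔX 3.8637 tΔY 1.0353
    t=0.6108 [y] (5,1)
    t=1.6461 [y] (5,0) — stop
  → r_1 = 1.6461
beam 2: φ=-90°, α=330°
  cosα=0.8660 sinα=-0.5000 | (5,2) | tMaxX 0.7390 tMaxY 1.1800 | tΔX 1.1547 tΔY 2.0000
    t=0.7390 [x] (6,2) — stop
  → r_2 = 0.7390
beam 3: φ=-45°, α=15°
  cosα=0.9659 sinα=0.2588 | (5,2) | tMaxX 0.6626 tMaxY 1.5841 | tΔX 1.0353 tΔY 3.8637
    t=0.6626 [x] (6,2) — stop
  → r_3 = 0.6626
beam 4: φ=0°, α=60°
  cosα=0.5000 sinα=0.8660 | (5,2) | tMaxX 1.2800 tMaxY 0.4734 | tΔX 2.0000 tΔY 1.1547
    t=0.4734 [y] (5,3)
    t=1.2800 [x] (6,3) — stop
  → r_4 = 1.2800
beam 5: φ=45°, α=105°
  cosα=-0.2588 sinα=0.9659 | (5,2) | tMaxX 1.3909 tMaxY 0.4245 | tΔX 3.8637 tΔY 1.0353
    t=0.4245 [y] (5,3)
    t=1.3909 [x] (4,3)
    t=1.4597 [y] (4,4)
    t=2.4950 [y] (4,5)
    t=3.5303 [y] (4,6)
    t=4.5656 [y] (4,7) — stop
  → r_5 = 4.5656
beam 6: φ=90°, α=150°
  cosα=-0.8660 sinα=0.5000 | (5,2) | tMaxX 0.4157 tMaxY 0.8200 | tΔX 1.1547 tΔY 2.0000
    t=0.4157 [x] (4,2)
    t=0.8200 [y] (4,3)
    t=1.5704 [x] (3,3)
    t=2.7251 [x] (2,3)
    t=2.8200 [y] (2,4)
    t=3.8798 [x] (1,4) — stop
  → r_6 = 3.8798
beam 7: φ=135°, α=195°
  cosα=-0.9659 sinα=-0.2588 | (5,2) | tMaxX 0.3727 tMaxY 2.2796 | tΔX 1.0353 tΔY 3.8637
    t=0.3727 [x] (4,2)
    t=1.4080 [x] (3,2)
    t=2.2796 [y] (3,1)
    t=2.4433 [x] (2,1)
    t=3.4785 [x] (1,1)
    t=4.5138 [x] (0,1) — stop
  → r_7 = 4.5138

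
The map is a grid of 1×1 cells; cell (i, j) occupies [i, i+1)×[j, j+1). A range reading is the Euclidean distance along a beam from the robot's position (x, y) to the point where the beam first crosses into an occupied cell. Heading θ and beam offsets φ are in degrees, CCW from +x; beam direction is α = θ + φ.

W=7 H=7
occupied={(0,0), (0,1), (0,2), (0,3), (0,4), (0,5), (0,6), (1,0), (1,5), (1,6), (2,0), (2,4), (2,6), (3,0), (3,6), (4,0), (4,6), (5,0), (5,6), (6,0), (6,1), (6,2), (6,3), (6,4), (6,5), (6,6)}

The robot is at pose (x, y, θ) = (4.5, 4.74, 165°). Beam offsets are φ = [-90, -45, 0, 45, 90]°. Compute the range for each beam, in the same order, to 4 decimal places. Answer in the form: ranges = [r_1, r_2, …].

ranges = [1.3044, 1.4549, 2.5882, 4.0415, 3.8719]

beam 1: φ=-90°, α=75°
  direction (0.2588, 0.9659); cell (4,4); t to first gridline: x 1.9319, y 0.2692 (then +3.8637 / +1.0353)
    (4,5) via y @ 0.2692
    (4,6) via y @ 1.3044  # hit
  → r_1 = 1.3044
beam 2: φ=-45°, α=120°
  direction (-0.5000, 0.8660); cell (4,4); t to first gridline: x 1.0000, y 0.3002 (then +2.0000 / +1.1547)
    (4,5) via y @ 0.3002
    (3,5) via x @ 1.0000
    (3,6) via y @ 1.4549  # hit
  → r_2 = 1.4549
beam 3: φ=0°, α=165°
  direction (-0.9659, 0.2588); cell (4,4); t to first gridline: x 0.5176, y 1.0046 (then +1.0353 / +3.8637)
    (3,4) via x @ 0.5176
    (3,5) via y @ 1.0046
    (2,5) via x @ 1.5529
    (1,5) via x @ 2.5882  # hit
  → r_3 = 2.5882
beam 4: φ=45°, α=210°
  direction (-0.8660, -0.5000); cell (4,4); t to first gridline: x 0.5774, y 1.4800 (then +1.1547 / +2.0000)
    (3,4) via x @ 0.5774
    (3,3) via y @ 1.4800
    (2,3) via x @ 1.7321
    (1,3) via x @ 2.8868
    (1,2) via y @ 3.4800
    (0,2) via x @ 4.0415  # hit
  → r_4 = 4.0415
beam 5: φ=90°, α=255°
  direction (-0.2588, -0.9659); cell (4,4); t to first gridline: x 1.9319, y 0.7661 (then +3.8637 / +1.0353)
    (4,3) via y @ 0.7661
    (4,2) via y @ 1.8014
    (3,2) via x @ 1.9319
    (3,1) via y @ 2.8367
    (3,0) via y @ 3.8719  # hit
  → r_5 = 3.8719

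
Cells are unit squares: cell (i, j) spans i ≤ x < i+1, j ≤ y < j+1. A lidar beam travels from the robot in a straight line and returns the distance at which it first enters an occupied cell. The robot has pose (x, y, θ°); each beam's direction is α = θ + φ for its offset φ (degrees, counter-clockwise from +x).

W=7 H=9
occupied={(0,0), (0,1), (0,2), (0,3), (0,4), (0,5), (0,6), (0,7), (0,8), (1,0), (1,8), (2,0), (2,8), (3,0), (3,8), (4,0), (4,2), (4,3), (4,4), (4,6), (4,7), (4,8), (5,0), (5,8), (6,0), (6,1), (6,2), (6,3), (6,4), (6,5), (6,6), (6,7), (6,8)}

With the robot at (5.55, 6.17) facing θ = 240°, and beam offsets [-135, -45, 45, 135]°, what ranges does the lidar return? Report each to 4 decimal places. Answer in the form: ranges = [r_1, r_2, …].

beam 1: φ=-135°, α=105°
  direction (-0.2588, 0.9659); cell (5,6); t to first gridline: x 2.1250, y 0.8593 (then +3.8637 / +1.0353)
    (5,7) via y @ 0.8593
    (5,8) via y @ 1.8946  # hit
  → r_1 = 1.8946
beam 2: φ=-45°, α=195°
  direction (-0.9659, -0.2588); cell (5,6); t to first gridline: x 0.5694, y 0.6568 (then +1.0353 / +3.8637)
    (4,6) via x @ 0.5694  # hit
  → r_2 = 0.5694
beam 3: φ=45°, α=285°
  direction (0.2588, -0.9659); cell (5,6); t to first gridline: x 1.7387, y 0.1760 (then +3.8637 / +1.0353)
    (5,5) via y @ 0.1760
    (5,4) via y @ 1.2113
    (6,4) via x @ 1.7387  # hit
  → r_3 = 1.7387
beam 4: φ=135°, α=15°
  direction (0.9659, 0.2588); cell (5,6); t to first gridline: x 0.4659, y 3.2069 (then +1.0353 / +3.8637)
    (6,6) via x @ 0.4659  # hit
  → r_4 = 0.4659

ranges = [1.8946, 0.5694, 1.7387, 0.4659]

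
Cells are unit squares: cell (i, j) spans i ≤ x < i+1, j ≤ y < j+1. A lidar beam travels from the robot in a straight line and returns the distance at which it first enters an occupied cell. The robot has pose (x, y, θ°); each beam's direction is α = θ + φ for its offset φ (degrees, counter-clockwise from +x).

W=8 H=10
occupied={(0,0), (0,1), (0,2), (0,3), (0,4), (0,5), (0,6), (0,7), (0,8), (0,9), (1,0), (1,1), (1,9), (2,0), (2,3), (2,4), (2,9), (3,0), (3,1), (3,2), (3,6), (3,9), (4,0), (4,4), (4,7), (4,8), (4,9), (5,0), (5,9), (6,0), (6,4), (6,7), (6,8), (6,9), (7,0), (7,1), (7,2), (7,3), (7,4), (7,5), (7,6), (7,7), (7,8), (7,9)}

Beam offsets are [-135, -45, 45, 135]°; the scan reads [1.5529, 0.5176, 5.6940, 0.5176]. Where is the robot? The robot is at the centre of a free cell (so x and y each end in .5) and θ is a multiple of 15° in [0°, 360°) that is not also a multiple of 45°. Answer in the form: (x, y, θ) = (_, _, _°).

(x, y, θ) = (1.5, 3.5, 30°)

Candidates: 36 free-cell centres × 16 headings = 576 poses. Raycast each; keep the one whose scan matches to 4 dp.
  (1.5, 7.5, 120°): beam 1 = 1.9319 ≠ 1.5529 ✗
  (4.5, 5.5, 195°): beam 1 = 3.0000 ≠ 1.5529 ✗
  (1.5, 8.5, 330°): beam 1 = 0.5176 ≠ 1.5529 ✗
  (3.5, 4.5, 195°): beam 1 = 2.8868 ≠ 1.5529 ✗
  (5.5, 5.5, 330°): beam 1 = 2.5882 ≠ 1.5529 ✗
  …
  (1.5, 3.5, 30°): r_1=1.5529, r_2=0.5176, r_3=5.6940, r_4=0.5176 — all match ✓
Unique over the lattice → pose = (1.5, 3.5, 30°).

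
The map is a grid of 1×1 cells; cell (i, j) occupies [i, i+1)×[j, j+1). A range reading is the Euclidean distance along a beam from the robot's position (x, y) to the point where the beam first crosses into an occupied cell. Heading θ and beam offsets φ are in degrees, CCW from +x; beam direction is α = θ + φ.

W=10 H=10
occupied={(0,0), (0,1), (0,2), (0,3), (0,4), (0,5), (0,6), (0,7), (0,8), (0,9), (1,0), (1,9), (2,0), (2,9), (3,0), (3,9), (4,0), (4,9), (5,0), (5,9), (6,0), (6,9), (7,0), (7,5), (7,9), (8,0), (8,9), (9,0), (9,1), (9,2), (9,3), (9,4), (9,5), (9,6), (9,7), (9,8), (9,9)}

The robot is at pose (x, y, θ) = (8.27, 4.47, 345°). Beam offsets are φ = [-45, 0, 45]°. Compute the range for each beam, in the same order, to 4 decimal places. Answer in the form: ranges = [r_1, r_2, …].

beam 1: φ=-45°, α=300°
  d=(0.5000,-0.8660)  start (8,4)  tX=1.4600 tY=0.5427  stride 1/|dx|=2.0000 1/|dy|=1.1547
    cross y-line → (8,3), t=0.5427
    cross x-line → (9,3), t=1.4600 (wall)
  → r_1 = 1.4600
beam 2: φ=0°, α=345°
  d=(0.9659,-0.2588)  start (8,4)  tX=0.7558 tY=1.8159  stride 1/|dx|=1.0353 1/|dy|=3.8637
    cross x-line → (9,4), t=0.7558 (wall)
  → r_2 = 0.7558
beam 3: φ=45°, α=30°
  d=(0.8660,0.5000)  start (8,4)  tX=0.8429 tY=1.0600  stride 1/|dx|=1.1547 1/|dy|=2.0000
    cross x-line → (9,4), t=0.8429 (wall)
  → r_3 = 0.8429

ranges = [1.4600, 0.7558, 0.8429]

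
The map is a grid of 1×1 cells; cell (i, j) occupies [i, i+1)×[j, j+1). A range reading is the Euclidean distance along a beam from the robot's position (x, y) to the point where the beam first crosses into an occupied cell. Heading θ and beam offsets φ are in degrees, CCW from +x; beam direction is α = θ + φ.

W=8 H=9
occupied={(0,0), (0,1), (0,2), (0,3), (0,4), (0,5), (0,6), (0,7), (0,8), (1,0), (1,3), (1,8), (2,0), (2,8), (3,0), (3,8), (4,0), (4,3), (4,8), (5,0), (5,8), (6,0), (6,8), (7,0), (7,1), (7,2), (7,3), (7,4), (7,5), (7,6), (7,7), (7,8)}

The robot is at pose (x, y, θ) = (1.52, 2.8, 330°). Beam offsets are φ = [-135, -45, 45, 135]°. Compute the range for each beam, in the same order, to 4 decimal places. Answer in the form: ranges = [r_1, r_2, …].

ranges = [0.5383, 1.8635, 2.5675, 0.2071]

beam 1: φ=-135°, α=195°
  dir = (cos 195°, sin 195°) = (-0.9659, -0.2588); from cell (1,2)
  next x-line at t=0.5383, next y-line at t=3.0910; Δt_x=1.0353, Δt_y=3.8637
    x: enter (0,2) at t=0.5383 ← occupied
  → r_1 = 0.5383
beam 2: φ=-45°, α=285°
  dir = (cos 285°, sin 285°) = (0.2588, -0.9659); from cell (1,2)
  next x-line at t=1.8546, next y-line at t=0.8282; Δt_x=3.8637, Δt_y=1.0353
    y: enter (1,1) at t=0.8282
    x: enter (2,1) at t=1.8546
    y: enter (2,0) at t=1.8635 ← occupied
  → r_2 = 1.8635
beam 3: φ=45°, α=15°
  dir = (cos 15°, sin 15°) = (0.9659, 0.2588); from cell (1,2)
  next x-line at t=0.4969, next y-line at t=0.7727; Δt_x=1.0353, Δt_y=3.8637
    x: enter (2,2) at t=0.4969
    y: enter (2,3) at t=0.7727
    x: enter (3,3) at t=1.5322
    x: enter (4,3) at t=2.5675 ← occupied
  → r_3 = 2.5675
beam 4: φ=135°, α=105°
  dir = (cos 105°, sin 105°) = (-0.2588, 0.9659); from cell (1,2)
  next x-line at t=2.0091, next y-line at t=0.2071; Δt_x=3.8637, Δt_y=1.0353
    y: enter (1,3) at t=0.2071 ← occupied
  → r_4 = 0.2071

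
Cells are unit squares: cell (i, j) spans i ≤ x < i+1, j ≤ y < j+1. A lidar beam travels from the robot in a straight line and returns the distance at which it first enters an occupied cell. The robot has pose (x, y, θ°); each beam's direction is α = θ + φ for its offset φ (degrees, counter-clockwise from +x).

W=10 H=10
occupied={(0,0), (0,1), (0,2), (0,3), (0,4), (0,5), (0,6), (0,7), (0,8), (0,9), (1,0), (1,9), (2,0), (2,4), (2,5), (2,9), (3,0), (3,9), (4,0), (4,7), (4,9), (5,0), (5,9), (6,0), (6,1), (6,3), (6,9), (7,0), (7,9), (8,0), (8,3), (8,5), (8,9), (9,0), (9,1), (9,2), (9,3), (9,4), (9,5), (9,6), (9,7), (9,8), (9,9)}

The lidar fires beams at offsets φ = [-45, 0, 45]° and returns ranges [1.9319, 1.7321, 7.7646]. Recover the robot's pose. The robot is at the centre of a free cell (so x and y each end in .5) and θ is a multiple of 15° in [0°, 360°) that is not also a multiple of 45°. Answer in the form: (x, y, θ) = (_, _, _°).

Enumerate (i+0.5, j+0.5, θ) over the 57 free cells and 16 admissible headings. For each, cast all 3 beams and compare to the given ranges.
  (7.5, 5.5, 15°): beam 1 = 0.5774 ≠ 1.9319 ✗
  (1.5, 5.5, 210°): beam 1 = 0.5176 ≠ 1.9319 ✗
  (7.5, 3.5, 75°): beam 1 = 0.5774 ≠ 1.9319 ✗
  (8.5, 2.5, 330°): beam 1 = 1.5529 ≠ 1.9319 ✗
  …
  (6.5, 8.5, 210°): r_1=1.9319, r_2=1.7321, r_3=7.7646 — all match ✓
Unique over the lattice → pose = (6.5, 8.5, 210°).

(x, y, θ) = (6.5, 8.5, 210°)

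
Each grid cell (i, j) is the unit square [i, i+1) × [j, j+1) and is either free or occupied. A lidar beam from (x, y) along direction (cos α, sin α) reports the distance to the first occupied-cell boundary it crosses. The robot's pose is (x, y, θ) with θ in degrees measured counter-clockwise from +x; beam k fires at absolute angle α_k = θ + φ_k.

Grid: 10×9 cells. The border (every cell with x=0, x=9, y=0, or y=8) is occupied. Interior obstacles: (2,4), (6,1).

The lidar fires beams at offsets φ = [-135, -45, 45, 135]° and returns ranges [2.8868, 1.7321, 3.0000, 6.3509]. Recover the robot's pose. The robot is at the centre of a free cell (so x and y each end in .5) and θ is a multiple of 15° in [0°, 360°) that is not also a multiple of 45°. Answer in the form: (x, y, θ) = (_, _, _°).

Enumerate (i+0.5, j+0.5, θ) over the 54 free cells and 16 admissible headings. For each, cast all 4 beams and compare to the given ranges.
  (5.5, 2.5, 120°): beam 1 = 3.6235 ≠ 2.8868 ✗
  (1.5, 4.5, 345°): beam 1 = 0.5774 ≠ 2.8868 ✗
  (4.5, 6.5, 240°): beam 1 = 1.5529 ≠ 2.8868 ✗
  (2.5, 3.5, 60°): beam 1 = 2.5882 ≠ 2.8868 ✗
  …
  (6.5, 6.5, 105°): r_1=2.8868, r_2=1.7321, r_3=3.0000, r_4=6.3509 — all match ✓
Only this pose fits every beam.

(x, y, θ) = (6.5, 6.5, 105°)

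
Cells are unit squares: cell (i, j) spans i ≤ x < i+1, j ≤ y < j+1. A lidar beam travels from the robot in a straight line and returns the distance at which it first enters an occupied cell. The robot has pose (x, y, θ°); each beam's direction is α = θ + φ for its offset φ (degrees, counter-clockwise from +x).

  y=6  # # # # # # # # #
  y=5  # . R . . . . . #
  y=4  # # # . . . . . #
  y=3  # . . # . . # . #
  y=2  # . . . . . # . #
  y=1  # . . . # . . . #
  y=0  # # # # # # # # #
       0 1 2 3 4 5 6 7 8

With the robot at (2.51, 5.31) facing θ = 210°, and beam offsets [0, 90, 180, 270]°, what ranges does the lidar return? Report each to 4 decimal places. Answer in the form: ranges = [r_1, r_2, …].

beam 1: φ=0°, α=210°
  dir = (cos 210°, sin 210°) = (-0.8660, -0.5000); from cell (2,5)
  next x-line at t=0.5889, next y-line at t=0.6200; Δt_x=1.1547, Δt_y=2.0000
    x: enter (1,5) at t=0.5889
    y: enter (1,4) at t=0.6200 ← occupied
  → r_1 = 0.6200
beam 2: φ=90°, α=300°
  dir = (cos 300°, sin 300°) = (0.5000, -0.8660); from cell (2,5)
  next x-line at t=0.9800, next y-line at t=0.3580; Δt_x=2.0000, Δt_y=1.1547
    y: enter (2,4) at t=0.3580 ← occupied
  → r_2 = 0.3580
beam 3: φ=180°, α=30°
  dir = (cos 30°, sin 30°) = (0.8660, 0.5000); from cell (2,5)
  next x-line at t=0.5658, next y-line at t=1.3800; Δt_x=1.1547, Δt_y=2.0000
    x: enter (3,5) at t=0.5658
    y: enter (3,6) at t=1.3800 ← occupied
  → r_3 = 1.3800
beam 4: φ=270°, α=120°
  dir = (cos 120°, sin 120°) = (-0.5000, 0.8660); from cell (2,5)
  next x-line at t=1.0200, next y-line at t=0.7967; Δt_x=2.0000, Δt_y=1.1547
    y: enter (2,6) at t=0.7967 ← occupied
  → r_4 = 0.7967

ranges = [0.6200, 0.3580, 1.3800, 0.7967]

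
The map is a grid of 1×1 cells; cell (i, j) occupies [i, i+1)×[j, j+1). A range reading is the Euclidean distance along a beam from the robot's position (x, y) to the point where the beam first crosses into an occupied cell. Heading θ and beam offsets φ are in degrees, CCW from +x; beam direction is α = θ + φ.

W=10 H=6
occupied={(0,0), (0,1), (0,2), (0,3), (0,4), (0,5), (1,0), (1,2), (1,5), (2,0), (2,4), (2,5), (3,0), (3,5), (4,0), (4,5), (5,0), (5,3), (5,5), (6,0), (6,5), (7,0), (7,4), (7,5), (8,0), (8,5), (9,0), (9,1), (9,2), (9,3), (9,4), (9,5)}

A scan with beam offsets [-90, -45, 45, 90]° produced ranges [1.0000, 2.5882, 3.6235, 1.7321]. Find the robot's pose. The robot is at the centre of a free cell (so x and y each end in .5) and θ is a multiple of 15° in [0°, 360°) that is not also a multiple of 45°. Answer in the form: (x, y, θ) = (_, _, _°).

(x, y, θ) = (4.5, 2.5, 150°)

Enumerate (i+0.5, j+0.5, θ) over the 28 free cells and 16 admissible headings. For each, cast all 4 beams and compare to the given ranges.
  (6.5, 2.5, 195°): beam 1 = 2.5882 ≠ 1.0000 ✗
  (7.5, 2.5, 210°): beam 1 = 2.8868 ≠ 1.0000 ✗
  (6.5, 4.5, 60°): beam 1 = 0.5774 ≠ 1.0000 ✗
  (6.5, 2.5, 330°): beam 1 = 1.7321 ≠ 1.0000 ✗
  …
  (4.5, 2.5, 150°): r_1=1.0000, r_2=2.5882, r_3=3.6235, r_4=1.7321 — all match ✓
Unique over the lattice → pose = (4.5, 2.5, 150°).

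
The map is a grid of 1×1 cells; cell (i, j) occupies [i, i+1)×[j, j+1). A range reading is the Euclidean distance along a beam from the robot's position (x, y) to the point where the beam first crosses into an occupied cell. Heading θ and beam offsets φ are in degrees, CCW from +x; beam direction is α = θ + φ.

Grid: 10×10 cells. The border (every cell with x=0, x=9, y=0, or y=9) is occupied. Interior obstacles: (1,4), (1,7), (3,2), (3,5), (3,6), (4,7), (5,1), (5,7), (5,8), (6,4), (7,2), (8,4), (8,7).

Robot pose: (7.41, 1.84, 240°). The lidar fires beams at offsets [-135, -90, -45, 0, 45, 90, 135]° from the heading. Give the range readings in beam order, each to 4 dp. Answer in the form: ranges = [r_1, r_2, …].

ranges = [0.1656, 0.3200, 1.4597, 0.9699, 0.8696, 1.6800, 1.6461]

beam 1: φ=-135°, α=105°
  d=(-0.2588,0.9659)  start (7,1)  tX=1.5841 tY=0.1656  stride 1/|dx|=3.8637 1/|dy|=1.0353
    cross y-line → (7,2), t=0.1656 (wall)
  → r_1 = 0.1656
beam 2: φ=-90°, α=150°
  d=(-0.8660,0.5000)  start (7,1)  tX=0.4734 tY=0.3200  stride 1/|dx|=1.1547 1/|dy|=2.0000
    cross y-line → (7,2), t=0.3200 (wall)
  → r_2 = 0.3200
beam 3: φ=-45°, α=195°
  d=(-0.9659,-0.2588)  start (7,1)  tX=0.4245 tY=3.2455  stride 1/|dx|=1.0353 1/|dy|=3.8637
    cross x-line → (6,1), t=0.4245
    cross x-line → (5,1), t=1.4597 (wall)
  → r_3 = 1.4597
beam 4: φ=0°, α=240°
  d=(-0.5000,-0.8660)  start (7,1)  tX=0.8200 tY=0.9699  stride 1/|dx|=2.0000 1/|dy|=1.1547
    cross x-line → (6,1), t=0.8200
    cross y-line → (6,0), t=0.9699 (wall)
  → r_4 = 0.9699
beam 5: φ=45°, α=285°
  d=(0.2588,-0.9659)  start (7,1)  tX=2.2796 tY=0.8696  stride 1/|dx|=3.8637 1/|dy|=1.0353
    cross y-line → (7,0), t=0.8696 (wall)
  → r_5 = 0.8696
beam 6: φ=90°, α=330°
  d=(0.8660,-0.5000)  start (7,1)  tX=0.6813 tY=1.6800  stride 1/|dx|=1.1547 1/|dy|=2.0000
    cross x-line → (8,1), t=0.6813
    cross y-line → (8,0), t=1.6800 (wall)
  → r_6 = 1.6800
beam 7: φ=135°, α=15°
  d=(0.9659,0.2588)  start (7,1)  tX=0.6108 tY=0.6182  stride 1/|dx|=1.0353 1/|dy|=3.8637
    cross x-line → (8,1), t=0.6108
    cross y-line → (8,2), t=0.6182
    cross x-line → (9,2), t=1.6461 (wall)
  → r_7 = 1.6461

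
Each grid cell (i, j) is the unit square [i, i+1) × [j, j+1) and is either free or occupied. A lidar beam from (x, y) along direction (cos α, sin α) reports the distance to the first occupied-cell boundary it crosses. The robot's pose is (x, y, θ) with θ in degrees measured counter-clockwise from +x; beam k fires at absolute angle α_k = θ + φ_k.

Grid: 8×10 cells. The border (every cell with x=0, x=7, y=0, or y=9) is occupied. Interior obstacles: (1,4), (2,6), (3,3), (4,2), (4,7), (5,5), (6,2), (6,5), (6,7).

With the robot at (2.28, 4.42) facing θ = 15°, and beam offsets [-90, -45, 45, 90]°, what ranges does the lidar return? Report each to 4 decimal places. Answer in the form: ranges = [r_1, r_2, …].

ranges = [3.5406, 0.8400, 3.4400, 4.7416]

beam 1: φ=-90°, α=285°
  direction (0.2588, -0.9659); cell (2,4); t to first gridline: x 2.7819, y 0.4348 (then +3.8637 / +1.0353)
    (2,3) via y @ 0.4348
    (2,2) via y @ 1.4701
    (2,1) via y @ 2.5054
    (3,1) via x @ 2.7819
    (3,0) via y @ 3.5406  # hit
  → r_1 = 3.5406
beam 2: φ=-45°, α=330°
  direction (0.8660, -0.5000); cell (2,4); t to first gridline: x 0.8314, y 0.8400 (then +1.1547 / +2.0000)
    (3,4) via x @ 0.8314
    (3,3) via y @ 0.8400  # hit
  → r_2 = 0.8400
beam 3: φ=45°, α=60°
  direction (0.5000, 0.8660); cell (2,4); t to first gridline: x 1.4400, y 0.6697 (then +2.0000 / +1.1547)
    (2,5) via y @ 0.6697
    (3,5) via x @ 1.4400
    (3,6) via y @ 1.8244
    (3,7) via y @ 2.9791
    (4,7) via x @ 3.4400  # hit
  → r_3 = 3.4400
beam 4: φ=90°, α=105°
  direction (-0.2588, 0.9659); cell (2,4); t to first gridline: x 1.0818, y 0.6005 (then +3.8637 / +1.0353)
    (2,5) via y @ 0.6005
    (1,5) via x @ 1.0818
    (1,6) via y @ 1.6357
    (1,7) via y @ 2.6710
    (1,8) via y @ 3.7063
    (1,9) via y @ 4.7416  # hit
  → r_4 = 4.7416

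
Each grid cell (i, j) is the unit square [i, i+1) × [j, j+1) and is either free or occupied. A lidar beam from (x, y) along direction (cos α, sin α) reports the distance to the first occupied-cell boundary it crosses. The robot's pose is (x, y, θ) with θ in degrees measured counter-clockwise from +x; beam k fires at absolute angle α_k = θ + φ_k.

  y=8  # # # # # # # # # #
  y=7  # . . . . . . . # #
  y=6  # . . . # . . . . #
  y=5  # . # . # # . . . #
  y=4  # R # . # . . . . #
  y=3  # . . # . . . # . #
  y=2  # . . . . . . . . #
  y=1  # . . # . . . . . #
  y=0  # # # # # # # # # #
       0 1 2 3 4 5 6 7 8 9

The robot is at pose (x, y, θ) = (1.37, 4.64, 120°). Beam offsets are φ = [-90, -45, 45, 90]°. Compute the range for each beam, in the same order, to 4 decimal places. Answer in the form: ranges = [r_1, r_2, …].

ranges = [0.7275, 3.4785, 0.3831, 0.4272]

beam 1: φ=-90°, α=30°
  direction (0.8660, 0.5000); cell (1,4); t to first gridline: x 0.7275, y 0.7200 (then +1.1547 / +2.0000)
    (1,5) via y @ 0.7200
    (2,5) via x @ 0.7275  # hit
  → r_1 = 0.7275
beam 2: φ=-45°, α=75°
  direction (0.2588, 0.9659); cell (1,4); t to first gridline: x 2.4341, y 0.3727 (then +3.8637 / +1.0353)
    (1,5) via y @ 0.3727
    (1,6) via y @ 1.4080
    (2,6) via x @ 2.4341
    (2,7) via y @ 2.4433
    (2,8) via y @ 3.4785  # hit
  → r_2 = 3.4785
beam 3: φ=45°, α=165°
  direction (-0.9659, 0.2588); cell (1,4); t to first gridline: x 0.3831, y 1.3909 (then +1.0353 / +3.8637)
    (0,4) via x @ 0.3831  # hit
  → r_3 = 0.3831
beam 4: φ=90°, α=210°
  direction (-0.8660, -0.5000); cell (1,4); t to first gridline: x 0.4272, y 1.2800 (then +1.1547 / +2.0000)
    (0,4) via x @ 0.4272  # hit
  → r_4 = 0.4272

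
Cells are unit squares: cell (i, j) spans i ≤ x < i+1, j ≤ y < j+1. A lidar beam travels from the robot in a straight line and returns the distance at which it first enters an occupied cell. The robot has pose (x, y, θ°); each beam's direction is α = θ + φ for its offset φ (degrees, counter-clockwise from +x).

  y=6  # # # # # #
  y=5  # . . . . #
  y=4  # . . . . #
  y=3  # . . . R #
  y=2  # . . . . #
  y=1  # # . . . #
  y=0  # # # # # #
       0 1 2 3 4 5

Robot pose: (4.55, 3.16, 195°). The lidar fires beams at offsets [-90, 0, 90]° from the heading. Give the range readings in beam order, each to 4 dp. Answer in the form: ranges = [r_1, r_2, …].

beam 1: φ=-90°, α=105°
  direction (-0.2588, 0.9659); cell (4,3); t to first gridline: x 2.1250, y 0.8696 (then +3.8637 / +1.0353)
    (4,4) via y @ 0.8696
    (4,5) via y @ 1.9049
    (3,5) via x @ 2.1250
    (3,6) via y @ 2.9402  # hit
  → r_1 = 2.9402
beam 2: φ=0°, α=195°
  direction (-0.9659, -0.2588); cell (4,3); t to first gridline: x 0.5694, y 0.6182 (then +1.0353 / +3.8637)
    (3,3) via x @ 0.5694
    (3,2) via y @ 0.6182
    (2,2) via x @ 1.6047
    (1,2) via x @ 2.6400
    (0,2) via x @ 3.6752  # hit
  → r_2 = 3.6752
beam 3: φ=90°, α=285°
  direction (0.2588, -0.9659); cell (4,3); t to first gridline: x 1.7387, y 0.1656 (then +3.8637 / +1.0353)
    (4,2) via y @ 0.1656
    (4,1) via y @ 1.2009
    (5,1) via x @ 1.7387  # hit
  → r_3 = 1.7387

ranges = [2.9402, 3.6752, 1.7387]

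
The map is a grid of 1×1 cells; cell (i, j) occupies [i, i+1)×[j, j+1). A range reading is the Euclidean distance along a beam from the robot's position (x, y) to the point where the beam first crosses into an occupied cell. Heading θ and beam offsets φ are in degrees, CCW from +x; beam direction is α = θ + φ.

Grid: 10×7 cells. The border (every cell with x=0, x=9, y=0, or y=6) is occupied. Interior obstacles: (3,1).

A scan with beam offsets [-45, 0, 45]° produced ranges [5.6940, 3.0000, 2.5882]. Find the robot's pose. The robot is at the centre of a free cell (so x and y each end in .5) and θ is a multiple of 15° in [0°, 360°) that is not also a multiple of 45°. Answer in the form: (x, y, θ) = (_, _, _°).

Enumerate (i+0.5, j+0.5, θ) over the 39 free cells and 16 admissible headings. For each, cast all 3 beams and compare to the given ranges.
  (7.5, 1.5, 195°): beam 1 = 7.5056 ≠ 5.6940 ✗
  (7.5, 3.5, 240°): beam 1 = 6.7293 ≠ 5.6940 ✗
  (5.5, 4.5, 300°): beam 1 = 3.6235 ≠ 5.6940 ✗
  (8.5, 4.5, 195°): beam 1 = 3.0000 ≠ 5.6940 ✗
  …
  (6.5, 3.5, 210°): r_1=5.6940, r_2=3.0000, r_3=2.5882 — all match ✓
No second candidate reproduces the full scan.

(x, y, θ) = (6.5, 3.5, 210°)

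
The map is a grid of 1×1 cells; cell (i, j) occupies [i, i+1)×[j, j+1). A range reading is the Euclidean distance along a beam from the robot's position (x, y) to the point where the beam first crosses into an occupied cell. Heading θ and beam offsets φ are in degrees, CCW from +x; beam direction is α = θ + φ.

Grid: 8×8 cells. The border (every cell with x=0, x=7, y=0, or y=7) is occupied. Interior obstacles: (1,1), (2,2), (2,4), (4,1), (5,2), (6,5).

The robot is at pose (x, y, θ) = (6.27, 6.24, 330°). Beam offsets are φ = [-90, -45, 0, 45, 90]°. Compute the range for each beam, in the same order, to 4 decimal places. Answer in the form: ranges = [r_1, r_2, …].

ranges = [0.2771, 0.2485, 0.4800, 0.7558, 0.8776]

beam 1: φ=-90°, α=240°
  direction (-0.5000, -0.8660); cell (6,6); t to first gridline: x 0.5400, y 0.2771 (then +2.0000 / +1.1547)
    (6,5) via y @ 0.2771  # hit
  → r_1 = 0.2771
beam 2: φ=-45°, α=285°
  direction (0.2588, -0.9659); cell (6,6); t to first gridline: x 2.8205, y 0.2485 (then +3.8637 / +1.0353)
    (6,5) via y @ 0.2485  # hit
  → r_2 = 0.2485
beam 3: φ=0°, α=330°
  direction (0.8660, -0.5000); cell (6,6); t to first gridline: x 0.8429, y 0.4800 (then +1.1547 / +2.0000)
    (6,5) via y @ 0.4800  # hit
  → r_3 = 0.4800
beam 4: φ=45°, α=15°
  direction (0.9659, 0.2588); cell (6,6); t to first gridline: x 0.7558, y 2.9364 (then +1.0353 / +3.8637)
    (7,6) via x @ 0.7558  # hit
  → r_4 = 0.7558
beam 5: φ=90°, α=60°
  direction (0.5000, 0.8660); cell (6,6); t to first gridline: x 1.4600, y 0.8776 (then +2.0000 / +1.1547)
    (6,7) via y @ 0.8776  # hit
  → r_5 = 0.8776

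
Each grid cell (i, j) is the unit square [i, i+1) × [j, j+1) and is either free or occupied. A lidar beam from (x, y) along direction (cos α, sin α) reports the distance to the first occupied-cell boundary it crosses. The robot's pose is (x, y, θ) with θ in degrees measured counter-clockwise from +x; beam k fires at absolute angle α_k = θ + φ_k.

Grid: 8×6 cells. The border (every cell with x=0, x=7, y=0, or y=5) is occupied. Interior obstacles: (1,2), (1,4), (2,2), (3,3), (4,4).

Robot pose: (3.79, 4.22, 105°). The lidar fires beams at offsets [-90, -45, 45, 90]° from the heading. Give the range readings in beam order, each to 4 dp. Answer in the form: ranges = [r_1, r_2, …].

ranges = [0.2174, 0.4200, 1.5600, 2.8884]

beam 1: φ=-90°, α=15°
  direction (0.9659, 0.2588); cell (3,4); t to first gridline: x 0.2174, y 3.0137 (then +1.0353 / +3.8637)
    (4,4) via x @ 0.2174  # hit
  → r_1 = 0.2174
beam 2: φ=-45°, α=60°
  direction (0.5000, 0.8660); cell (3,4); t to first gridline: x 0.4200, y 0.9007 (then +2.0000 / +1.1547)
    (4,4) via x @ 0.4200  # hit
  → r_2 = 0.4200
beam 3: φ=45°, α=150°
  direction (-0.8660, 0.5000); cell (3,4); t to first gridline: x 0.9122, y 1.5600 (then +1.1547 / +2.0000)
    (2,4) via x @ 0.9122
    (2,5) via y @ 1.5600  # hit
  → r_3 = 1.5600
beam 4: φ=90°, α=195°
  direction (-0.9659, -0.2588); cell (3,4); t to first gridline: x 0.8179, y 0.8500 (then +1.0353 / +3.8637)
    (2,4) via x @ 0.8179
    (2,3) via y @ 0.8500
    (1,3) via x @ 1.8531
    (0,3) via x @ 2.8884  # hit
  → r_4 = 2.8884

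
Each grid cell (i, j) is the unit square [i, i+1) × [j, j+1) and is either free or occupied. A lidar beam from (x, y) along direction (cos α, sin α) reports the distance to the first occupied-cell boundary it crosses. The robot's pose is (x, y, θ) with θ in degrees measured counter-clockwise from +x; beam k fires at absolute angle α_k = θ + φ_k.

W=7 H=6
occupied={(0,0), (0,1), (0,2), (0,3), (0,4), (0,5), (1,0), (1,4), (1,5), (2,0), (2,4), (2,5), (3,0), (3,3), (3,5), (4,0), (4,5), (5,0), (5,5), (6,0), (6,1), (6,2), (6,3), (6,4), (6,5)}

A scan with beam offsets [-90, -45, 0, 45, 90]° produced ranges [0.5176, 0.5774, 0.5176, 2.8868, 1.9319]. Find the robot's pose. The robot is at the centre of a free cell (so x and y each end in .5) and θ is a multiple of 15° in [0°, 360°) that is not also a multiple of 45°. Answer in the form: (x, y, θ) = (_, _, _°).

Candidates: 17 free-cell centres × 16 headings = 272 poses. Raycast each; keep the one whose scan matches to 4 dp.
  (5.5, 1.5, 75°): beam 3 = 1.9319 ≠ 0.5176 ✗
  (3.5, 2.5, 15°): beam 1 = 1.5529 ≠ 0.5176 ✗
  (1.5, 2.5, 285°): beam 2 = 1.0000 ≠ 0.5774 ✗
  (4.5, 1.5, 105°): beam 1 = 1.5529 ≠ 0.5176 ✗
  (3.5, 2.5, 285°): beam 1 = 2.5882 ≠ 0.5176 ✗
  …
  (3.5, 4.5, 285°): r_1=0.5176, r_2=0.5774, r_3=0.5176, r_4=2.8868, r_5=1.9319 — all match ✓
No second candidate reproduces the full scan.

(x, y, θ) = (3.5, 4.5, 285°)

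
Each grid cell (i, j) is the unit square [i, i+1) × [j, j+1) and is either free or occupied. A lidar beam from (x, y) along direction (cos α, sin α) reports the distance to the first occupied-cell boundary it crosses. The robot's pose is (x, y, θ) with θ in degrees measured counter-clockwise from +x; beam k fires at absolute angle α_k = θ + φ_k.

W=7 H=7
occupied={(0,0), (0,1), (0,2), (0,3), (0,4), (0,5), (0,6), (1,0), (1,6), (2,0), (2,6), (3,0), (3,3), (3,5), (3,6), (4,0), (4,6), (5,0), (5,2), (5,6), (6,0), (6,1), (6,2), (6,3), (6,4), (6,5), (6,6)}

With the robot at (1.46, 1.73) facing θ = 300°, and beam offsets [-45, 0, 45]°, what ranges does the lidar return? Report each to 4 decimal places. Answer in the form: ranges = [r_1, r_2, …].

ranges = [0.7558, 0.8429, 2.8205]

beam 1: φ=-45°, α=255°
  direction (-0.2588, -0.9659); cell (1,1); t to first gridline: x 1.7773, y 0.7558 (then +3.8637 / +1.0353)
    (1,0) via y @ 0.7558  # hit
  → r_1 = 0.7558
beam 2: φ=0°, α=300°
  direction (0.5000, -0.8660); cell (1,1); t to first gridline: x 1.0800, y 0.8429 (then +2.0000 / +1.1547)
    (1,0) via y @ 0.8429  # hit
  → r_2 = 0.8429
beam 3: φ=45°, α=345°
  direction (0.9659, -0.2588); cell (1,1); t to first gridline: x 0.5590, y 2.8205 (then +1.0353 / +3.8637)
    (2,1) via x @ 0.5590
    (3,1) via x @ 1.5943
    (4,1) via x @ 2.6296
    (4,0) via y @ 2.8205  # hit
  → r_3 = 2.8205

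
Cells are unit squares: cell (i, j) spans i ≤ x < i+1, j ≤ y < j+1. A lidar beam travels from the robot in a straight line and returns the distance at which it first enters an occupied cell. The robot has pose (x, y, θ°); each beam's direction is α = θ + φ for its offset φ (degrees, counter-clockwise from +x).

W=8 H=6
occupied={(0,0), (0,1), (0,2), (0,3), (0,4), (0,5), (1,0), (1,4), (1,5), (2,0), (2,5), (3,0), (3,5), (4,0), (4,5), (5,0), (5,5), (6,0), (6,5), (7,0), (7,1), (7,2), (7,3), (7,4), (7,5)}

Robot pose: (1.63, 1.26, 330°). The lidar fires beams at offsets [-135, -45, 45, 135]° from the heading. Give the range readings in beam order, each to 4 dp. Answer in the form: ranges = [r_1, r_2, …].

beam 1: φ=-135°, α=195°
  dir = (cos 195°, sin 195°) = (-0.9659, -0.2588); from cell (1,1)
  next x-line at t=0.6522, next y-line at t=1.0046; Δt_x=1.0353, Δt_y=3.8637
    x: enter (0,1) at t=0.6522 ← occupied
  → r_1 = 0.6522
beam 2: φ=-45°, α=285°
  dir = (cos 285°, sin 285°) = (0.2588, -0.9659); from cell (1,1)
  next x-line at t=1.4296, next y-line at t=0.2692; Δt_x=3.8637, Δt_y=1.0353
    y: enter (1,0) at t=0.2692 ← occupied
  → r_2 = 0.2692
beam 3: φ=45°, α=15°
  dir = (cos 15°, sin 15°) = (0.9659, 0.2588); from cell (1,1)
  next x-line at t=0.3831, next y-line at t=2.8591; Δt_x=1.0353, Δt_y=3.8637
    x: enter (2,1) at t=0.3831
    x: enter (3,1) at t=1.4183
    x: enter (4,1) at t=2.4536
    y: enter (4,2) at t=2.8591
    x: enter (5,2) at t=3.4889
    x: enter (6,2) at t=4.5242
    x: enter (7,2) at t=5.5594 ← occupied
  → r_3 = 5.5594
beam 4: φ=135°, α=105°
  dir = (cos 105°, sin 105°) = (-0.2588, 0.9659); from cell (1,1)
  next x-line at t=2.4341, next y-line at t=0.7661; Δt_x=3.8637, Δt_y=1.0353
    y: enter (1,2) at t=0.7661
    y: enter (1,3) at t=1.8014
    x: enter (0,3) at t=2.4341 ← occupied
  → r_4 = 2.4341

ranges = [0.6522, 0.2692, 5.5594, 2.4341]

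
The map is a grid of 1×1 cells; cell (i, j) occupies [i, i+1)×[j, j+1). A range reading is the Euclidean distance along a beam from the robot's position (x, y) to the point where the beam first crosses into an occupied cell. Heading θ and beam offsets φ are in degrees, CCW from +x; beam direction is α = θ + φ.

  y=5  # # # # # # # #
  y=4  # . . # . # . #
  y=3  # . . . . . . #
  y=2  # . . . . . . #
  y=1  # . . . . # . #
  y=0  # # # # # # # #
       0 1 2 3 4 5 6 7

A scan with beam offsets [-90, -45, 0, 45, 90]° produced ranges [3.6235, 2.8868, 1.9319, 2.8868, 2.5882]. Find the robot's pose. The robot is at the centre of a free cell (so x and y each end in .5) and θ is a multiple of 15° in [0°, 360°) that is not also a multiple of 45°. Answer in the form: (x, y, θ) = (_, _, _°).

(x, y, θ) = (4.5, 3.5, 285°)

Candidates: 21 free-cell centres × 16 headings = 336 poses. Raycast each; keep the one whose scan matches to 4 dp.
  (4.5, 1.5, 285°): beam 1 = 1.9319 ≠ 3.6235 ✗
  (4.5, 3.5, 75°): beam 1 = 2.5882 ≠ 3.6235 ✗
  (5.5, 2.5, 345°): beam 1 = 0.5176 ≠ 3.6235 ✗
  (6.5, 3.5, 165°): beam 1 = 1.5529 ≠ 3.6235 ✗
  …
  (4.5, 3.5, 285°): r_1=3.6235, r_2=2.8868, r_3=1.9319, r_4=2.8868, r_5=2.5882 — all match ✓
Unique over the lattice → pose = (4.5, 3.5, 285°).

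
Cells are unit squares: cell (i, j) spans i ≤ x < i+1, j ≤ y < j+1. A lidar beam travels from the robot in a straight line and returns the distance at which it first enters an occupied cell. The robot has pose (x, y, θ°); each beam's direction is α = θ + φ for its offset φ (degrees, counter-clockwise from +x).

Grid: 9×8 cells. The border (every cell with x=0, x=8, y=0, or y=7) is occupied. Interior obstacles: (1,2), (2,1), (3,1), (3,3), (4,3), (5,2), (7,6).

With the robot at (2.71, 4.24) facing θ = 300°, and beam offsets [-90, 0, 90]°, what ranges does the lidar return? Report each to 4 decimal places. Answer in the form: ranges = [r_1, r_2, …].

ranges = [1.9745, 0.5800, 4.9537]

beam 1: φ=-90°, α=210°
  cosα=-0.8660 sinα=-0.5000 | (2,4) | tMaxX 0.8198 tMaxY 0.4800 | tΔX 1.1547 tΔY 2.0000
    t=0.4800 [y] (2,3)
    t=0.8198 [x] (1,3)
    t=1.9745 [x] (0,3) — stop
  → r_1 = 1.9745
beam 2: φ=0°, α=300°
  cosα=0.5000 sinα=-0.8660 | (2,4) | tMaxX 0.5800 tMaxY 0.2771 | tΔX 2.0000 tΔY 1.1547
    t=0.2771 [y] (2,3)
    t=0.5800 [x] (3,3) — stop
  → r_2 = 0.5800
beam 3: φ=90°, α=30°
  cosα=0.8660 sinα=0.5000 | (2,4) | tMaxX 0.3349 tMaxY 1.5200 | tΔX 1.1547 tΔY 2.0000
    t=0.3349 [x] (3,4)
    t=1.4896 [x] (4,4)
    t=1.5200 [y] (4,5)
    t=2.6443 [x] (5,5)
    t=3.5200 [y] (5,6)
    t=3.7990 [x] (6,6)
    t=4.9537 [x] (7,6) — stop
  → r_3 = 4.9537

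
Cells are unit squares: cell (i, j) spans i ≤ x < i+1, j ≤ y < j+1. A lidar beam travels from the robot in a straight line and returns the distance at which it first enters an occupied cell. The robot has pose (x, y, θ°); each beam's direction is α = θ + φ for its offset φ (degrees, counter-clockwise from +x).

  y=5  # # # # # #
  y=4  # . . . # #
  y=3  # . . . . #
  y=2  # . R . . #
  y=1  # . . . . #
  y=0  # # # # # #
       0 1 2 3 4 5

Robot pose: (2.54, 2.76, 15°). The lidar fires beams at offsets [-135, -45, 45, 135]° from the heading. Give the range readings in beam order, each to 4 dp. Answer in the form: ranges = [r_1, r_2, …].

ranges = [2.0323, 2.8406, 2.5865, 1.7782]

beam 1: φ=-135°, α=240°
  cosα=-0.5000 sinα=-0.8660 | (2,2) | tMaxX 1.0800 tMaxY 0.8776 | tΔX 2.0000 tΔY 1.1547
    t=0.8776 [y] (2,1)
    t=1.0800 [x] (1,1)
    t=2.0323 [y] (1,0) — stop
  → r_1 = 2.0323
beam 2: φ=-45°, α=330°
  cosα=0.8660 sinα=-0.5000 | (2,2) | tMaxX 0.5312 tMaxY 1.5200 | tΔX 1.1547 tΔY 2.0000
    t=0.5312 [x] (3,2)
    t=1.5200 [y] (3,1)
    t=1.6859 [x] (4,1)
    t=2.8406 [x] (5,1) — stop
  → r_2 = 2.8406
beam 3: φ=45°, α=60°
  cosα=0.5000 sinα=0.8660 | (2,2) | tMaxX 0.9200 tMaxY 0.2771 | tΔX 2.0000 tΔY 1.1547
    t=0.2771 [y] (2,3)
    t=0.9200 [x] (3,3)
    t=1.4318 [y] (3,4)
    t=2.5865 [y] (3,5) — stop
  → r_3 = 2.5865
beam 4: φ=135°, α=150°
  cosα=-0.8660 sinα=0.5000 | (2,2) | tMaxX 0.6235 tMaxY 0.4800 | tΔX 1.1547 tΔY 2.0000
    t=0.4800 [y] (2,3)
    t=0.6235 [x] (1,3)
    t=1.7782 [x] (0,3) — stop
  → r_4 = 1.7782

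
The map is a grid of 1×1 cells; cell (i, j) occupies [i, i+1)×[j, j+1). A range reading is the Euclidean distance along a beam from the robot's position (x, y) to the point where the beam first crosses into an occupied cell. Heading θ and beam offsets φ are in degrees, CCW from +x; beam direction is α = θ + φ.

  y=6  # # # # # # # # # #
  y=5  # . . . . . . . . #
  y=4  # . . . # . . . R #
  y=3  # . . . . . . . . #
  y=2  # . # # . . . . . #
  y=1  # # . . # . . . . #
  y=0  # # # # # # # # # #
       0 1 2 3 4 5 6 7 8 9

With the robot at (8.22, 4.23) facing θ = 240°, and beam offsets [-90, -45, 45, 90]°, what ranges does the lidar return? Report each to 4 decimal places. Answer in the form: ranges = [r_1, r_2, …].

beam 1: φ=-90°, α=150°
  d=(-0.8660,0.5000)  start (8,4)  tX=0.2540 tY=1.5400  stride 1/|dx|=1.1547 1/|dy|=2.0000
    cross x-line → (7,4), t=0.2540
    cross x-line → (6,4), t=1.4087
    cross y-line → (6,5), t=1.5400
    cross x-line → (5,5), t=2.5634
    cross y-line → (5,6), t=3.5400 (wall)
  → r_1 = 3.5400
beam 2: φ=-45°, α=195°
  d=(-0.9659,-0.2588)  start (8,4)  tX=0.2278 tY=0.8887  stride 1/|dx|=1.0353 1/|dy|=3.8637
    cross x-line → (7,4), t=0.2278
    cross y-line → (7,3), t=0.8887
    cross x-line → (6,3), t=1.2630
    cross x-line → (5,3), t=2.2983
    cross x-line → (4,3), t=3.3336
    cross x-line → (3,3), t=4.3689
    cross y-line → (3,2), t=4.7524 (wall)
  → r_2 = 4.7524
beam 3: φ=45°, α=285°
  d=(0.2588,-0.9659)  start (8,4)  tX=3.0137 tY=0.2381  stride 1/|dx|=3.8637 1/|dy|=1.0353
    cross y-line → (8,3), t=0.2381
    cross y-line → (8,2), t=1.2734
    cross y-line → (8,1), t=2.3087
    cross x-line → (9,1), t=3.0137 (wall)
  → r_3 = 3.0137
beam 4: φ=90°, α=330°
  d=(0.8660,-0.5000)  start (8,4)  tX=0.9007 tY=0.4600  stride 1/|dx|=1.1547 1/|dy|=2.0000
    cross y-line → (8,3), t=0.4600
    cross x-line → (9,3), t=0.9007 (wall)
  → r_4 = 0.9007

ranges = [3.5400, 4.7524, 3.0137, 0.9007]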